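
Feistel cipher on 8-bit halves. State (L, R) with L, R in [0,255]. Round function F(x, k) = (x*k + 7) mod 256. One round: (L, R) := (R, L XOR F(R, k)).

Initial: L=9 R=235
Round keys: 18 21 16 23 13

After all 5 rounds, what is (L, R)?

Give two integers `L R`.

Answer: 252 80

Derivation:
Round 1 (k=18): L=235 R=132
Round 2 (k=21): L=132 R=48
Round 3 (k=16): L=48 R=131
Round 4 (k=23): L=131 R=252
Round 5 (k=13): L=252 R=80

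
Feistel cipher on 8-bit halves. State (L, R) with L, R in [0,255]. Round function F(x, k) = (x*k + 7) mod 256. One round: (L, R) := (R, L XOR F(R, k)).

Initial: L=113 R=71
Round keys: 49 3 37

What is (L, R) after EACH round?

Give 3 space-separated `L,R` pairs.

Answer: 71,239 239,147 147,169

Derivation:
Round 1 (k=49): L=71 R=239
Round 2 (k=3): L=239 R=147
Round 3 (k=37): L=147 R=169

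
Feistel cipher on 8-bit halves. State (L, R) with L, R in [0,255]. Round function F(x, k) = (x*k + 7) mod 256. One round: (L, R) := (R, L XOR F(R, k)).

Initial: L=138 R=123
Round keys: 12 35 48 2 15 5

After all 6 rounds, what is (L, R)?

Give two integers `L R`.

Answer: 179 228

Derivation:
Round 1 (k=12): L=123 R=65
Round 2 (k=35): L=65 R=145
Round 3 (k=48): L=145 R=118
Round 4 (k=2): L=118 R=98
Round 5 (k=15): L=98 R=179
Round 6 (k=5): L=179 R=228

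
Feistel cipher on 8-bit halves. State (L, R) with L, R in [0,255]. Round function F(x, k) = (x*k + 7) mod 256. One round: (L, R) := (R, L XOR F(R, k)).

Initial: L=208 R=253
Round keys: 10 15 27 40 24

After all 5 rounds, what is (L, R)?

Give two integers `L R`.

Round 1 (k=10): L=253 R=57
Round 2 (k=15): L=57 R=163
Round 3 (k=27): L=163 R=1
Round 4 (k=40): L=1 R=140
Round 5 (k=24): L=140 R=38

Answer: 140 38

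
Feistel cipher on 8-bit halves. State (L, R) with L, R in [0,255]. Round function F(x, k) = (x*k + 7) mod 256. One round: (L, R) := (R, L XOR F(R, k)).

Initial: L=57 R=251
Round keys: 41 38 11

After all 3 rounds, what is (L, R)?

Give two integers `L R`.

Round 1 (k=41): L=251 R=3
Round 2 (k=38): L=3 R=130
Round 3 (k=11): L=130 R=158

Answer: 130 158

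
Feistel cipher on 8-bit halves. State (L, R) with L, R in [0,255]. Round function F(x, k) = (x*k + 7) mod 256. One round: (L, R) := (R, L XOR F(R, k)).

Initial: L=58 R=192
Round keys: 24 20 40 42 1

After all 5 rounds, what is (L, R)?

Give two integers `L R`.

Round 1 (k=24): L=192 R=61
Round 2 (k=20): L=61 R=11
Round 3 (k=40): L=11 R=130
Round 4 (k=42): L=130 R=80
Round 5 (k=1): L=80 R=213

Answer: 80 213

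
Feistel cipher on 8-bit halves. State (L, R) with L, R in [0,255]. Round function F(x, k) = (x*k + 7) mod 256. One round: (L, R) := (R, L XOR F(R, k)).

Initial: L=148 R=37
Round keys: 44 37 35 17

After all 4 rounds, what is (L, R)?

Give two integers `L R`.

Answer: 51 245

Derivation:
Round 1 (k=44): L=37 R=247
Round 2 (k=37): L=247 R=159
Round 3 (k=35): L=159 R=51
Round 4 (k=17): L=51 R=245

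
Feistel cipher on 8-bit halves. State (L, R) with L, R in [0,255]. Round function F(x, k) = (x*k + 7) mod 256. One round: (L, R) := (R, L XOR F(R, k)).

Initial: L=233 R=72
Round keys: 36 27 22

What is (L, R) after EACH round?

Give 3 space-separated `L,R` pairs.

Answer: 72,206 206,137 137,3

Derivation:
Round 1 (k=36): L=72 R=206
Round 2 (k=27): L=206 R=137
Round 3 (k=22): L=137 R=3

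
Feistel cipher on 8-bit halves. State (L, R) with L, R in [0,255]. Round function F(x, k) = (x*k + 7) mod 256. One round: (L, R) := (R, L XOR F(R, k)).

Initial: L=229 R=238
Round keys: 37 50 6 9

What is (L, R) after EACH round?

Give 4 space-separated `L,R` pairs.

Round 1 (k=37): L=238 R=136
Round 2 (k=50): L=136 R=121
Round 3 (k=6): L=121 R=85
Round 4 (k=9): L=85 R=125

Answer: 238,136 136,121 121,85 85,125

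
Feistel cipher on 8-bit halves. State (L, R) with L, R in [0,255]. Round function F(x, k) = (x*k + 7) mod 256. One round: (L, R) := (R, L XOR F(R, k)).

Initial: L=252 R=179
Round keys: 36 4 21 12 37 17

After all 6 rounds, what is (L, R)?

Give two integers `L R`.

Round 1 (k=36): L=179 R=207
Round 2 (k=4): L=207 R=240
Round 3 (k=21): L=240 R=120
Round 4 (k=12): L=120 R=87
Round 5 (k=37): L=87 R=226
Round 6 (k=17): L=226 R=94

Answer: 226 94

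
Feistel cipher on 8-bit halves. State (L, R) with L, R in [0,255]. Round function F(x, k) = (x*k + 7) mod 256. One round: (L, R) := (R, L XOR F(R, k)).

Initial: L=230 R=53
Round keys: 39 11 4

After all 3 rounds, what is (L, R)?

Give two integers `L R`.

Answer: 238 67

Derivation:
Round 1 (k=39): L=53 R=252
Round 2 (k=11): L=252 R=238
Round 3 (k=4): L=238 R=67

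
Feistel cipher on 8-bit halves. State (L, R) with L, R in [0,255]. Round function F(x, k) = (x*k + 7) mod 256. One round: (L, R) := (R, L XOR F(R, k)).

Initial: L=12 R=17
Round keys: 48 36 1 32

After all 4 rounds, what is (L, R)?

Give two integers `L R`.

Answer: 114 5

Derivation:
Round 1 (k=48): L=17 R=59
Round 2 (k=36): L=59 R=66
Round 3 (k=1): L=66 R=114
Round 4 (k=32): L=114 R=5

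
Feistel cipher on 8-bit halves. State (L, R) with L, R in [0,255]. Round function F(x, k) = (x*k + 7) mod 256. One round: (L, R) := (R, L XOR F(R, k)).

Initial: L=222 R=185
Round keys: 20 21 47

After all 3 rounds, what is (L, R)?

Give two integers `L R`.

Answer: 41 43

Derivation:
Round 1 (k=20): L=185 R=165
Round 2 (k=21): L=165 R=41
Round 3 (k=47): L=41 R=43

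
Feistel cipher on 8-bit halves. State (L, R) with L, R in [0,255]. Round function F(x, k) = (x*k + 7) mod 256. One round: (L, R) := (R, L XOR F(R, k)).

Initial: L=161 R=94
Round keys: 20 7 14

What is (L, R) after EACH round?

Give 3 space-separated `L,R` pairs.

Round 1 (k=20): L=94 R=254
Round 2 (k=7): L=254 R=167
Round 3 (k=14): L=167 R=215

Answer: 94,254 254,167 167,215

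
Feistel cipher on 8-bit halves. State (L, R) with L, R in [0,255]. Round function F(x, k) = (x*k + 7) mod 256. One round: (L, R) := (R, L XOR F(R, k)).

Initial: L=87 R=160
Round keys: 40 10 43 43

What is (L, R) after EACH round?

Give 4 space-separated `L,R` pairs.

Round 1 (k=40): L=160 R=80
Round 2 (k=10): L=80 R=135
Round 3 (k=43): L=135 R=228
Round 4 (k=43): L=228 R=212

Answer: 160,80 80,135 135,228 228,212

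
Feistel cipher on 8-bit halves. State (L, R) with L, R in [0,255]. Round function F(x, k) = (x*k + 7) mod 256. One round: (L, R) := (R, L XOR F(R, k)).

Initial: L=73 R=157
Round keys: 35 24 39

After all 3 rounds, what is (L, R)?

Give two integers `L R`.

Round 1 (k=35): L=157 R=55
Round 2 (k=24): L=55 R=178
Round 3 (k=39): L=178 R=18

Answer: 178 18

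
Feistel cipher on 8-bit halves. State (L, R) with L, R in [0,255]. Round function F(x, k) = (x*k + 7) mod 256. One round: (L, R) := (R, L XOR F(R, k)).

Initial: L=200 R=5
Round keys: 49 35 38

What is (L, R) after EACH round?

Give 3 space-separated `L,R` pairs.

Answer: 5,52 52,38 38,159

Derivation:
Round 1 (k=49): L=5 R=52
Round 2 (k=35): L=52 R=38
Round 3 (k=38): L=38 R=159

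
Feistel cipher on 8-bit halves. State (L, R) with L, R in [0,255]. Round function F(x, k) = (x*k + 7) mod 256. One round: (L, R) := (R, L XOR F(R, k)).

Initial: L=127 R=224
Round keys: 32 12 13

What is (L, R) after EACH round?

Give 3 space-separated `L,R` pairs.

Round 1 (k=32): L=224 R=120
Round 2 (k=12): L=120 R=71
Round 3 (k=13): L=71 R=218

Answer: 224,120 120,71 71,218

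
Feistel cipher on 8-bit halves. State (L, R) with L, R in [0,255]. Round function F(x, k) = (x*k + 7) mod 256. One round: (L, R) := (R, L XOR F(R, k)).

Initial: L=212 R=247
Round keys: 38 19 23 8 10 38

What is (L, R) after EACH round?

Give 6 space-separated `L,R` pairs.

Round 1 (k=38): L=247 R=101
Round 2 (k=19): L=101 R=113
Round 3 (k=23): L=113 R=75
Round 4 (k=8): L=75 R=46
Round 5 (k=10): L=46 R=152
Round 6 (k=38): L=152 R=185

Answer: 247,101 101,113 113,75 75,46 46,152 152,185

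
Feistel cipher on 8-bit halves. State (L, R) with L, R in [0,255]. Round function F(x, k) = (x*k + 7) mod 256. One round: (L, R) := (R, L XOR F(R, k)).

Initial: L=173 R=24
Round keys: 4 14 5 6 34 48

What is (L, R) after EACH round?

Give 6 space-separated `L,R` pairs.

Round 1 (k=4): L=24 R=202
Round 2 (k=14): L=202 R=11
Round 3 (k=5): L=11 R=244
Round 4 (k=6): L=244 R=180
Round 5 (k=34): L=180 R=27
Round 6 (k=48): L=27 R=163

Answer: 24,202 202,11 11,244 244,180 180,27 27,163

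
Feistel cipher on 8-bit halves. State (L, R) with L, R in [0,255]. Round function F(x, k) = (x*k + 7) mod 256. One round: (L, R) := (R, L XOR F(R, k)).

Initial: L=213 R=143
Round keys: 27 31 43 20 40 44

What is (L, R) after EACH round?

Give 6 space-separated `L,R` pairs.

Round 1 (k=27): L=143 R=201
Round 2 (k=31): L=201 R=209
Round 3 (k=43): L=209 R=235
Round 4 (k=20): L=235 R=178
Round 5 (k=40): L=178 R=60
Round 6 (k=44): L=60 R=229

Answer: 143,201 201,209 209,235 235,178 178,60 60,229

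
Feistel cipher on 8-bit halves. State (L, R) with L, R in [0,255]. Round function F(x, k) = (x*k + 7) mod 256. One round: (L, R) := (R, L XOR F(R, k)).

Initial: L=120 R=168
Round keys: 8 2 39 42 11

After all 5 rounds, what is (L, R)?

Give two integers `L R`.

Answer: 100 142

Derivation:
Round 1 (k=8): L=168 R=63
Round 2 (k=2): L=63 R=45
Round 3 (k=39): L=45 R=221
Round 4 (k=42): L=221 R=100
Round 5 (k=11): L=100 R=142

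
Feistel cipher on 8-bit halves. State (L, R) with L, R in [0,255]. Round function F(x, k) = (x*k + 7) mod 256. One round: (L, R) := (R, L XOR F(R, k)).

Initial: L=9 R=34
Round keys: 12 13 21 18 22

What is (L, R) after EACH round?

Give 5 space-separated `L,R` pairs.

Answer: 34,150 150,135 135,140 140,88 88,27

Derivation:
Round 1 (k=12): L=34 R=150
Round 2 (k=13): L=150 R=135
Round 3 (k=21): L=135 R=140
Round 4 (k=18): L=140 R=88
Round 5 (k=22): L=88 R=27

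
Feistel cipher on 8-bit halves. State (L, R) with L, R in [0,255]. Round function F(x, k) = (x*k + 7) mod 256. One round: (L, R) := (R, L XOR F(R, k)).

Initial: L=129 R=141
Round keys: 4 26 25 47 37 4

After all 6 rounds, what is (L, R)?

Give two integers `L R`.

Answer: 82 57

Derivation:
Round 1 (k=4): L=141 R=186
Round 2 (k=26): L=186 R=102
Round 3 (k=25): L=102 R=71
Round 4 (k=47): L=71 R=118
Round 5 (k=37): L=118 R=82
Round 6 (k=4): L=82 R=57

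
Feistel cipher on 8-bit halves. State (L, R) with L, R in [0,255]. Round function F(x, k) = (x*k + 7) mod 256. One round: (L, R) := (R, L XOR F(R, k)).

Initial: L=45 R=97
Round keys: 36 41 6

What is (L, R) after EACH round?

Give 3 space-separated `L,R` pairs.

Round 1 (k=36): L=97 R=134
Round 2 (k=41): L=134 R=28
Round 3 (k=6): L=28 R=41

Answer: 97,134 134,28 28,41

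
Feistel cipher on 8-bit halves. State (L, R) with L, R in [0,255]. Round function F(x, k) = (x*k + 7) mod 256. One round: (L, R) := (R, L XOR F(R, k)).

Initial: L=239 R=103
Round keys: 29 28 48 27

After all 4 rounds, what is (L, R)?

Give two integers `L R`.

Round 1 (k=29): L=103 R=93
Round 2 (k=28): L=93 R=84
Round 3 (k=48): L=84 R=154
Round 4 (k=27): L=154 R=17

Answer: 154 17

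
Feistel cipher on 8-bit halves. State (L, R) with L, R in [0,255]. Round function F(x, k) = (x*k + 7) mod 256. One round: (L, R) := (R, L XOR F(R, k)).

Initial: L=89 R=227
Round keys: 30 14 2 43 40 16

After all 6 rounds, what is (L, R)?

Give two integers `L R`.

Answer: 144 151

Derivation:
Round 1 (k=30): L=227 R=248
Round 2 (k=14): L=248 R=116
Round 3 (k=2): L=116 R=23
Round 4 (k=43): L=23 R=144
Round 5 (k=40): L=144 R=144
Round 6 (k=16): L=144 R=151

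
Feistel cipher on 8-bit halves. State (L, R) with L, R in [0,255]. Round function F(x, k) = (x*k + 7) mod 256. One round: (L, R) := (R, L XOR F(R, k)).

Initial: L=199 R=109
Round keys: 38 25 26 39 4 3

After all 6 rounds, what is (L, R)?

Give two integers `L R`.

Round 1 (k=38): L=109 R=242
Round 2 (k=25): L=242 R=196
Round 3 (k=26): L=196 R=29
Round 4 (k=39): L=29 R=182
Round 5 (k=4): L=182 R=194
Round 6 (k=3): L=194 R=251

Answer: 194 251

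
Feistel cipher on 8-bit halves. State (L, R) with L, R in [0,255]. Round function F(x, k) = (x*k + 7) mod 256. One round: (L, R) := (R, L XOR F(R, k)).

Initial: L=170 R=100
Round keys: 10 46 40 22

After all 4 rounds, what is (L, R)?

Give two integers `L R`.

Round 1 (k=10): L=100 R=69
Round 2 (k=46): L=69 R=9
Round 3 (k=40): L=9 R=42
Round 4 (k=22): L=42 R=170

Answer: 42 170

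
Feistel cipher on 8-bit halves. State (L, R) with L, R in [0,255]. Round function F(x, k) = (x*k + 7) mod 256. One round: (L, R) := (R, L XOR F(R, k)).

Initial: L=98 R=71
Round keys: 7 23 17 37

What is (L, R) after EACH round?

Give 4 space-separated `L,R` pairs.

Answer: 71,154 154,154 154,219 219,52

Derivation:
Round 1 (k=7): L=71 R=154
Round 2 (k=23): L=154 R=154
Round 3 (k=17): L=154 R=219
Round 4 (k=37): L=219 R=52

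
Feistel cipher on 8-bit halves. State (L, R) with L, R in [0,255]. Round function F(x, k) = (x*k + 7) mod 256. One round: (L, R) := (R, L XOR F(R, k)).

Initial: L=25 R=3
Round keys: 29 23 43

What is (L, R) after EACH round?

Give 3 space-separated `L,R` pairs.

Answer: 3,71 71,107 107,71

Derivation:
Round 1 (k=29): L=3 R=71
Round 2 (k=23): L=71 R=107
Round 3 (k=43): L=107 R=71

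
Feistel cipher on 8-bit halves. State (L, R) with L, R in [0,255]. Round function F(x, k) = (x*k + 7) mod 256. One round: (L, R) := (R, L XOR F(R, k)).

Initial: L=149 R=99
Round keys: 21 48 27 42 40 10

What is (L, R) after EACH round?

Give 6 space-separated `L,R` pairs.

Round 1 (k=21): L=99 R=179
Round 2 (k=48): L=179 R=244
Round 3 (k=27): L=244 R=112
Round 4 (k=42): L=112 R=147
Round 5 (k=40): L=147 R=143
Round 6 (k=10): L=143 R=14

Answer: 99,179 179,244 244,112 112,147 147,143 143,14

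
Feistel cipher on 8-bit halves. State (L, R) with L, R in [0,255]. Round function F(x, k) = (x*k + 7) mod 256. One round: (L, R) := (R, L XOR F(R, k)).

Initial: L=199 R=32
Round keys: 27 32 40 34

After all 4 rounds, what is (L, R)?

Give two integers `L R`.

Round 1 (k=27): L=32 R=160
Round 2 (k=32): L=160 R=39
Round 3 (k=40): L=39 R=191
Round 4 (k=34): L=191 R=66

Answer: 191 66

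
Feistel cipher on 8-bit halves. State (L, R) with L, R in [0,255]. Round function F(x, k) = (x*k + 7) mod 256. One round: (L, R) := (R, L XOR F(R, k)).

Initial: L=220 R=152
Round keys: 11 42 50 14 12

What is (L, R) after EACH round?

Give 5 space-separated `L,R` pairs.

Round 1 (k=11): L=152 R=83
Round 2 (k=42): L=83 R=61
Round 3 (k=50): L=61 R=162
Round 4 (k=14): L=162 R=222
Round 5 (k=12): L=222 R=205

Answer: 152,83 83,61 61,162 162,222 222,205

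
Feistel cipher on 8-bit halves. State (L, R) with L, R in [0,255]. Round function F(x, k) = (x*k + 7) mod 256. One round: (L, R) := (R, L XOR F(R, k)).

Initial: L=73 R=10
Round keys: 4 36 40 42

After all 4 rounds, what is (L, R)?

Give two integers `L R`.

Round 1 (k=4): L=10 R=102
Round 2 (k=36): L=102 R=85
Round 3 (k=40): L=85 R=41
Round 4 (k=42): L=41 R=148

Answer: 41 148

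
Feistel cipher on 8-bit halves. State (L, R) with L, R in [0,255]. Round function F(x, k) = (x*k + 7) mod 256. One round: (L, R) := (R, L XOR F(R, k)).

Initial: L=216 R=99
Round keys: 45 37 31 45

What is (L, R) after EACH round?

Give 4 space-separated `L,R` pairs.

Round 1 (k=45): L=99 R=182
Round 2 (k=37): L=182 R=54
Round 3 (k=31): L=54 R=39
Round 4 (k=45): L=39 R=212

Answer: 99,182 182,54 54,39 39,212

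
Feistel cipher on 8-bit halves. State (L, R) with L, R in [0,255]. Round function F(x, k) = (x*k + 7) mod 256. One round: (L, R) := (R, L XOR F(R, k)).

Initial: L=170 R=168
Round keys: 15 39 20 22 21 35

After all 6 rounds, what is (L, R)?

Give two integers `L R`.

Round 1 (k=15): L=168 R=117
Round 2 (k=39): L=117 R=114
Round 3 (k=20): L=114 R=154
Round 4 (k=22): L=154 R=49
Round 5 (k=21): L=49 R=150
Round 6 (k=35): L=150 R=184

Answer: 150 184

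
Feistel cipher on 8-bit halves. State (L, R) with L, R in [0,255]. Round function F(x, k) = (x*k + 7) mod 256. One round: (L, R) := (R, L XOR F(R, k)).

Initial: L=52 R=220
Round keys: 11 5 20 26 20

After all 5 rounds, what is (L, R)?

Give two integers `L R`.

Answer: 105 107

Derivation:
Round 1 (k=11): L=220 R=79
Round 2 (k=5): L=79 R=78
Round 3 (k=20): L=78 R=80
Round 4 (k=26): L=80 R=105
Round 5 (k=20): L=105 R=107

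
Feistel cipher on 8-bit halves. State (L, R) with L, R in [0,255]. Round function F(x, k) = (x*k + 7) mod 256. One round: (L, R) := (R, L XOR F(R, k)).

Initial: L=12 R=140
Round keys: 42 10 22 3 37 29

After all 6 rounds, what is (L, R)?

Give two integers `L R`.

Round 1 (k=42): L=140 R=243
Round 2 (k=10): L=243 R=9
Round 3 (k=22): L=9 R=62
Round 4 (k=3): L=62 R=200
Round 5 (k=37): L=200 R=209
Round 6 (k=29): L=209 R=124

Answer: 209 124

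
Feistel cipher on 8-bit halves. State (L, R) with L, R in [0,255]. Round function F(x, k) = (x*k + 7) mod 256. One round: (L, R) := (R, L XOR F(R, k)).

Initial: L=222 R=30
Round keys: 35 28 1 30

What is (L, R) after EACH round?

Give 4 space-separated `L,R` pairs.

Answer: 30,255 255,245 245,3 3,148

Derivation:
Round 1 (k=35): L=30 R=255
Round 2 (k=28): L=255 R=245
Round 3 (k=1): L=245 R=3
Round 4 (k=30): L=3 R=148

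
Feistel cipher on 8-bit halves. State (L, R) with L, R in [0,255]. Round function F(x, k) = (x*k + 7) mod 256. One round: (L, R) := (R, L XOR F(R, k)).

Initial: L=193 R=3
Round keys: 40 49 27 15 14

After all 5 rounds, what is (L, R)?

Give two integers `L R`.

Answer: 102 236

Derivation:
Round 1 (k=40): L=3 R=190
Round 2 (k=49): L=190 R=102
Round 3 (k=27): L=102 R=119
Round 4 (k=15): L=119 R=102
Round 5 (k=14): L=102 R=236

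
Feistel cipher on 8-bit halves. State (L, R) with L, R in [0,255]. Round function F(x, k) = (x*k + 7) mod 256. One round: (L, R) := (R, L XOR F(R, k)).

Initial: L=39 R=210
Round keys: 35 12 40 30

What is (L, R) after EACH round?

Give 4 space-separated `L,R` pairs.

Round 1 (k=35): L=210 R=154
Round 2 (k=12): L=154 R=237
Round 3 (k=40): L=237 R=149
Round 4 (k=30): L=149 R=144

Answer: 210,154 154,237 237,149 149,144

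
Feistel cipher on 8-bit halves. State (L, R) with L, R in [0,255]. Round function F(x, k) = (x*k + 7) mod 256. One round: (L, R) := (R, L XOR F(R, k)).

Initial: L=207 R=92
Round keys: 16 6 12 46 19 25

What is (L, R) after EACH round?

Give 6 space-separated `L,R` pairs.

Answer: 92,8 8,107 107,3 3,250 250,150 150,87

Derivation:
Round 1 (k=16): L=92 R=8
Round 2 (k=6): L=8 R=107
Round 3 (k=12): L=107 R=3
Round 4 (k=46): L=3 R=250
Round 5 (k=19): L=250 R=150
Round 6 (k=25): L=150 R=87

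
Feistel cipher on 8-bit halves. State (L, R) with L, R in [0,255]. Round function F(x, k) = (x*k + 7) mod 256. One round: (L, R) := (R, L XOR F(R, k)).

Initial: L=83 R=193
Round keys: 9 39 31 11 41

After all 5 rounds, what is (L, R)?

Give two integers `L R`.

Answer: 55 63

Derivation:
Round 1 (k=9): L=193 R=131
Round 2 (k=39): L=131 R=61
Round 3 (k=31): L=61 R=233
Round 4 (k=11): L=233 R=55
Round 5 (k=41): L=55 R=63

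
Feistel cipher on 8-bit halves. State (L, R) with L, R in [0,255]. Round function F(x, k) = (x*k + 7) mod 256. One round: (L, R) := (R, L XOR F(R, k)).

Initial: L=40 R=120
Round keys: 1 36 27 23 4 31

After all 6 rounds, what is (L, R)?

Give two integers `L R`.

Answer: 132 32

Derivation:
Round 1 (k=1): L=120 R=87
Round 2 (k=36): L=87 R=59
Round 3 (k=27): L=59 R=23
Round 4 (k=23): L=23 R=35
Round 5 (k=4): L=35 R=132
Round 6 (k=31): L=132 R=32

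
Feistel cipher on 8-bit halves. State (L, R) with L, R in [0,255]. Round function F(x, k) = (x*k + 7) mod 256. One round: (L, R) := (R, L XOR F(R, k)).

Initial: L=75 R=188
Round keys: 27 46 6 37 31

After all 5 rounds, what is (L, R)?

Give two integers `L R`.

Answer: 159 241

Derivation:
Round 1 (k=27): L=188 R=144
Round 2 (k=46): L=144 R=91
Round 3 (k=6): L=91 R=185
Round 4 (k=37): L=185 R=159
Round 5 (k=31): L=159 R=241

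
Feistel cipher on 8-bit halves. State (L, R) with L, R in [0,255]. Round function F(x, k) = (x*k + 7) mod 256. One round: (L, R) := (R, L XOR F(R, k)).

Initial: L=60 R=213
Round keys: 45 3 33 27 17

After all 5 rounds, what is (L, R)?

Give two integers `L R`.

Answer: 124 202

Derivation:
Round 1 (k=45): L=213 R=68
Round 2 (k=3): L=68 R=6
Round 3 (k=33): L=6 R=137
Round 4 (k=27): L=137 R=124
Round 5 (k=17): L=124 R=202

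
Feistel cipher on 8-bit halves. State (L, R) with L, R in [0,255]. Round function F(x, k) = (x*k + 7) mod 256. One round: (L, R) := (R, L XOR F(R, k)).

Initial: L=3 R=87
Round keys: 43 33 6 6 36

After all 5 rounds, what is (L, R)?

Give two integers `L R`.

Answer: 186 149

Derivation:
Round 1 (k=43): L=87 R=167
Round 2 (k=33): L=167 R=217
Round 3 (k=6): L=217 R=186
Round 4 (k=6): L=186 R=186
Round 5 (k=36): L=186 R=149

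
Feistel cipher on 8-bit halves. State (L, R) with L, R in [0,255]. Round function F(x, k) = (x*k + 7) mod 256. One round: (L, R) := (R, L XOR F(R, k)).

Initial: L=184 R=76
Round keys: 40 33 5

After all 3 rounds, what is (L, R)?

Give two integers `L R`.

Answer: 10 102

Derivation:
Round 1 (k=40): L=76 R=95
Round 2 (k=33): L=95 R=10
Round 3 (k=5): L=10 R=102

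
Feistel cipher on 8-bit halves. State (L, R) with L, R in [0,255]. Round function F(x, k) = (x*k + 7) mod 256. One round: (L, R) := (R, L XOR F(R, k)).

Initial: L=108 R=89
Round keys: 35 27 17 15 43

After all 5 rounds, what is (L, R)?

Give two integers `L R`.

Round 1 (k=35): L=89 R=94
Round 2 (k=27): L=94 R=168
Round 3 (k=17): L=168 R=113
Round 4 (k=15): L=113 R=14
Round 5 (k=43): L=14 R=16

Answer: 14 16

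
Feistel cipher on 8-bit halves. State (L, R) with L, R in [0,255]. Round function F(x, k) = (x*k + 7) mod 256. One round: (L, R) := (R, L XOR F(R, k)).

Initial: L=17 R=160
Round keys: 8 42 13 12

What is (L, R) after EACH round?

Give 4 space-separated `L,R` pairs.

Round 1 (k=8): L=160 R=22
Round 2 (k=42): L=22 R=3
Round 3 (k=13): L=3 R=56
Round 4 (k=12): L=56 R=164

Answer: 160,22 22,3 3,56 56,164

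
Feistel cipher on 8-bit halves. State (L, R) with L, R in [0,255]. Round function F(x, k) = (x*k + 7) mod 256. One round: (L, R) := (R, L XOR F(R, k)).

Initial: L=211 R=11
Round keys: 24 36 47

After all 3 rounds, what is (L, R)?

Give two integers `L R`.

Round 1 (k=24): L=11 R=220
Round 2 (k=36): L=220 R=252
Round 3 (k=47): L=252 R=151

Answer: 252 151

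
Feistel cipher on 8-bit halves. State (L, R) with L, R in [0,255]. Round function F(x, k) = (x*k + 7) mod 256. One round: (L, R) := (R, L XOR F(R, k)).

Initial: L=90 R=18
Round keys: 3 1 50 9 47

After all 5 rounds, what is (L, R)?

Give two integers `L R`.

Answer: 99 108

Derivation:
Round 1 (k=3): L=18 R=103
Round 2 (k=1): L=103 R=124
Round 3 (k=50): L=124 R=88
Round 4 (k=9): L=88 R=99
Round 5 (k=47): L=99 R=108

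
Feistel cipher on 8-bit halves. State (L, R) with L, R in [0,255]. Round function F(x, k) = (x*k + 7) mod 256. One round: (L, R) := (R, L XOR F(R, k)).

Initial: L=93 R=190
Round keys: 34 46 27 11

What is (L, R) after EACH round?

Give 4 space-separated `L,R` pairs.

Answer: 190,30 30,213 213,96 96,242

Derivation:
Round 1 (k=34): L=190 R=30
Round 2 (k=46): L=30 R=213
Round 3 (k=27): L=213 R=96
Round 4 (k=11): L=96 R=242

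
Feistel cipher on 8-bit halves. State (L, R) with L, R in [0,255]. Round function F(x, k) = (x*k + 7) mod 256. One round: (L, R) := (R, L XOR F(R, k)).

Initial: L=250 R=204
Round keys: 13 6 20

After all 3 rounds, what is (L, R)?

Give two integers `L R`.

Answer: 81 194

Derivation:
Round 1 (k=13): L=204 R=153
Round 2 (k=6): L=153 R=81
Round 3 (k=20): L=81 R=194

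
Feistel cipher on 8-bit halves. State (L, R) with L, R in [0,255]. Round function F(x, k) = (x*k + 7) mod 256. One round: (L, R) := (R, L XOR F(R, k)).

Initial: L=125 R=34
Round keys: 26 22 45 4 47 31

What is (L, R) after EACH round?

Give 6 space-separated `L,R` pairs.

Answer: 34,6 6,169 169,186 186,70 70,91 91,74

Derivation:
Round 1 (k=26): L=34 R=6
Round 2 (k=22): L=6 R=169
Round 3 (k=45): L=169 R=186
Round 4 (k=4): L=186 R=70
Round 5 (k=47): L=70 R=91
Round 6 (k=31): L=91 R=74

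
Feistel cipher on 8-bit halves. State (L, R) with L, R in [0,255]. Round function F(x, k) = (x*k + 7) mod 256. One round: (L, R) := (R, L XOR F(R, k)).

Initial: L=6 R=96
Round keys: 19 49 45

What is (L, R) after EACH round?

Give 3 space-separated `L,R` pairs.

Answer: 96,33 33,56 56,254

Derivation:
Round 1 (k=19): L=96 R=33
Round 2 (k=49): L=33 R=56
Round 3 (k=45): L=56 R=254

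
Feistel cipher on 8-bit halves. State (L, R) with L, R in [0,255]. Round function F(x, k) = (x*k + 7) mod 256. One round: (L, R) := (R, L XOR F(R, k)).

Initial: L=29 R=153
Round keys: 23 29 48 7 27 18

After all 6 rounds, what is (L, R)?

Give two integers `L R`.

Round 1 (k=23): L=153 R=219
Round 2 (k=29): L=219 R=79
Round 3 (k=48): L=79 R=12
Round 4 (k=7): L=12 R=20
Round 5 (k=27): L=20 R=47
Round 6 (k=18): L=47 R=65

Answer: 47 65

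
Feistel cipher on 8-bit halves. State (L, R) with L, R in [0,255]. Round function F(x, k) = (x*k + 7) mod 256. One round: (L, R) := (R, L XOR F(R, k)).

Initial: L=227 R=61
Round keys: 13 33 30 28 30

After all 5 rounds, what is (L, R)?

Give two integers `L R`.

Answer: 72 13

Derivation:
Round 1 (k=13): L=61 R=195
Round 2 (k=33): L=195 R=23
Round 3 (k=30): L=23 R=122
Round 4 (k=28): L=122 R=72
Round 5 (k=30): L=72 R=13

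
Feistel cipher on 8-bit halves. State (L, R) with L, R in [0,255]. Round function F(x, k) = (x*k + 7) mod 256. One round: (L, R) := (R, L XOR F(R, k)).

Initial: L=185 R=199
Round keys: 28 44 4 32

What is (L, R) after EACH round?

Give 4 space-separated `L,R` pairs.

Round 1 (k=28): L=199 R=114
Round 2 (k=44): L=114 R=88
Round 3 (k=4): L=88 R=21
Round 4 (k=32): L=21 R=255

Answer: 199,114 114,88 88,21 21,255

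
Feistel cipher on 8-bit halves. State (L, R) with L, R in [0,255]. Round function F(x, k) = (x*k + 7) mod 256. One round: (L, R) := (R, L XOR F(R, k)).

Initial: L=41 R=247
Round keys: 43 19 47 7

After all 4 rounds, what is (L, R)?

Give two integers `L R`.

Answer: 35 213

Derivation:
Round 1 (k=43): L=247 R=173
Round 2 (k=19): L=173 R=41
Round 3 (k=47): L=41 R=35
Round 4 (k=7): L=35 R=213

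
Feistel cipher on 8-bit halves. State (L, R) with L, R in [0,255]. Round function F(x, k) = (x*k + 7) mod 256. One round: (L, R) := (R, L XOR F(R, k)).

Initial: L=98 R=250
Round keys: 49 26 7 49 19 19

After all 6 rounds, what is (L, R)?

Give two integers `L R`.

Round 1 (k=49): L=250 R=131
Round 2 (k=26): L=131 R=175
Round 3 (k=7): L=175 R=83
Round 4 (k=49): L=83 R=69
Round 5 (k=19): L=69 R=117
Round 6 (k=19): L=117 R=243

Answer: 117 243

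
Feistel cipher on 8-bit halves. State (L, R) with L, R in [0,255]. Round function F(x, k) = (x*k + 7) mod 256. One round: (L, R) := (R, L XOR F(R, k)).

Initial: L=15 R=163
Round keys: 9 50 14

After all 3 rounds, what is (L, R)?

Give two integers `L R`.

Round 1 (k=9): L=163 R=205
Round 2 (k=50): L=205 R=178
Round 3 (k=14): L=178 R=14

Answer: 178 14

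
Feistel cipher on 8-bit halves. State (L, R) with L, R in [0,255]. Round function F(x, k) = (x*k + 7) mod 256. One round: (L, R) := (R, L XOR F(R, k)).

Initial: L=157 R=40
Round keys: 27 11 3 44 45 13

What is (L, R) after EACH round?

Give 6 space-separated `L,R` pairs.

Answer: 40,162 162,213 213,36 36,226 226,229 229,74

Derivation:
Round 1 (k=27): L=40 R=162
Round 2 (k=11): L=162 R=213
Round 3 (k=3): L=213 R=36
Round 4 (k=44): L=36 R=226
Round 5 (k=45): L=226 R=229
Round 6 (k=13): L=229 R=74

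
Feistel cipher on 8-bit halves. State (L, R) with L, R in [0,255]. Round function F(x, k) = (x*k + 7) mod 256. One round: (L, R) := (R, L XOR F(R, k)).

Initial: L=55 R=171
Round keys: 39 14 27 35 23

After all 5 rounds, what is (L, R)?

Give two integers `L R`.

Answer: 227 202

Derivation:
Round 1 (k=39): L=171 R=35
Round 2 (k=14): L=35 R=90
Round 3 (k=27): L=90 R=166
Round 4 (k=35): L=166 R=227
Round 5 (k=23): L=227 R=202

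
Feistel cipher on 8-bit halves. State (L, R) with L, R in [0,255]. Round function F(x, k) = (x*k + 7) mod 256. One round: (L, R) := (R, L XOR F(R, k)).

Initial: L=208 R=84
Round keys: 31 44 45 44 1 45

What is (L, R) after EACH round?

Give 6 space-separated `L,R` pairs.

Answer: 84,227 227,95 95,89 89,12 12,74 74,5

Derivation:
Round 1 (k=31): L=84 R=227
Round 2 (k=44): L=227 R=95
Round 3 (k=45): L=95 R=89
Round 4 (k=44): L=89 R=12
Round 5 (k=1): L=12 R=74
Round 6 (k=45): L=74 R=5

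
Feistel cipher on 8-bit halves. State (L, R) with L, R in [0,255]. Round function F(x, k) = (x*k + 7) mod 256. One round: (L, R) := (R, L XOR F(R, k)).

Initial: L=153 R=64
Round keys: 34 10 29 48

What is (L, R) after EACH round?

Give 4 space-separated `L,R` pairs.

Answer: 64,30 30,115 115,16 16,116

Derivation:
Round 1 (k=34): L=64 R=30
Round 2 (k=10): L=30 R=115
Round 3 (k=29): L=115 R=16
Round 4 (k=48): L=16 R=116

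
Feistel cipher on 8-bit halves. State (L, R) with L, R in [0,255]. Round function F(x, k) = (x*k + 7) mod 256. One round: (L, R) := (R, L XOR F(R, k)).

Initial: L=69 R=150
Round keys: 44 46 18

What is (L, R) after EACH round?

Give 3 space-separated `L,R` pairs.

Round 1 (k=44): L=150 R=138
Round 2 (k=46): L=138 R=69
Round 3 (k=18): L=69 R=107

Answer: 150,138 138,69 69,107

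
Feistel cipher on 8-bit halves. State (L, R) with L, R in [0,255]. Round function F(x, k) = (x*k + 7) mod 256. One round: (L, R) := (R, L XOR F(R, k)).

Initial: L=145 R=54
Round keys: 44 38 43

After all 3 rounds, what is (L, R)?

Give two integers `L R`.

Round 1 (k=44): L=54 R=222
Round 2 (k=38): L=222 R=205
Round 3 (k=43): L=205 R=168

Answer: 205 168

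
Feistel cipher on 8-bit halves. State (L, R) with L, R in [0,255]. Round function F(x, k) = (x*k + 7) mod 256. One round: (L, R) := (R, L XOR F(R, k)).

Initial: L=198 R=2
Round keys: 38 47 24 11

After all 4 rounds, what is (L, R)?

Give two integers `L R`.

Answer: 146 45

Derivation:
Round 1 (k=38): L=2 R=149
Round 2 (k=47): L=149 R=96
Round 3 (k=24): L=96 R=146
Round 4 (k=11): L=146 R=45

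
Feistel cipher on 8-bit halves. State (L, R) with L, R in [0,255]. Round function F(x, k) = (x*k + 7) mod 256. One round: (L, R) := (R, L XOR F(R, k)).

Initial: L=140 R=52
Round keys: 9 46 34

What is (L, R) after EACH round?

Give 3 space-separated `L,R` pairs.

Answer: 52,87 87,157 157,182

Derivation:
Round 1 (k=9): L=52 R=87
Round 2 (k=46): L=87 R=157
Round 3 (k=34): L=157 R=182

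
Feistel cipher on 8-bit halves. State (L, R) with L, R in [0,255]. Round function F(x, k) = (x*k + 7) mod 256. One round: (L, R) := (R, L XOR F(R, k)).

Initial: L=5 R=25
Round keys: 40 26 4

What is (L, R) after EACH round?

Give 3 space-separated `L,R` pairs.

Answer: 25,234 234,210 210,165

Derivation:
Round 1 (k=40): L=25 R=234
Round 2 (k=26): L=234 R=210
Round 3 (k=4): L=210 R=165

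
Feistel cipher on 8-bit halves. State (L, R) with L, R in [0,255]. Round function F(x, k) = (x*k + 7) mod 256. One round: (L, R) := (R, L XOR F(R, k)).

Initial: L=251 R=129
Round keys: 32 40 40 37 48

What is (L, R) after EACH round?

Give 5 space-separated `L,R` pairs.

Round 1 (k=32): L=129 R=220
Round 2 (k=40): L=220 R=230
Round 3 (k=40): L=230 R=43
Round 4 (k=37): L=43 R=216
Round 5 (k=48): L=216 R=172

Answer: 129,220 220,230 230,43 43,216 216,172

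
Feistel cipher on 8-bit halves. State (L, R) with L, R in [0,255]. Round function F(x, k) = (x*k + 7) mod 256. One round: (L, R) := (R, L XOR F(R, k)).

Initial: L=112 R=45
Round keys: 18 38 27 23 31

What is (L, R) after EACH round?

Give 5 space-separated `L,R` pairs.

Round 1 (k=18): L=45 R=65
Round 2 (k=38): L=65 R=128
Round 3 (k=27): L=128 R=198
Round 4 (k=23): L=198 R=81
Round 5 (k=31): L=81 R=16

Answer: 45,65 65,128 128,198 198,81 81,16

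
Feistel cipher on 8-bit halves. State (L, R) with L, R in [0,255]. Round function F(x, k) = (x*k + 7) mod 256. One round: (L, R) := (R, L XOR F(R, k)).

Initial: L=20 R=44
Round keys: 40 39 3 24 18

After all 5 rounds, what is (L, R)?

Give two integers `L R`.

Round 1 (k=40): L=44 R=243
Round 2 (k=39): L=243 R=32
Round 3 (k=3): L=32 R=148
Round 4 (k=24): L=148 R=199
Round 5 (k=18): L=199 R=145

Answer: 199 145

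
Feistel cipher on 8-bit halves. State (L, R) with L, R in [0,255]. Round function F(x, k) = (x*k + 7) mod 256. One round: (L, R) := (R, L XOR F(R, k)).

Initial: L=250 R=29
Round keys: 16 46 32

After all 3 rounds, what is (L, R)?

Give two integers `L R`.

Round 1 (k=16): L=29 R=45
Round 2 (k=46): L=45 R=0
Round 3 (k=32): L=0 R=42

Answer: 0 42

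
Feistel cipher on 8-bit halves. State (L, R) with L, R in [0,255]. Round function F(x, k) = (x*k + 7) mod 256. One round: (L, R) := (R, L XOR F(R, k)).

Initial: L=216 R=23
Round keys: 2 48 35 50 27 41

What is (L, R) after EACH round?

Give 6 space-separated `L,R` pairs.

Round 1 (k=2): L=23 R=237
Round 2 (k=48): L=237 R=96
Round 3 (k=35): L=96 R=202
Round 4 (k=50): L=202 R=27
Round 5 (k=27): L=27 R=42
Round 6 (k=41): L=42 R=218

Answer: 23,237 237,96 96,202 202,27 27,42 42,218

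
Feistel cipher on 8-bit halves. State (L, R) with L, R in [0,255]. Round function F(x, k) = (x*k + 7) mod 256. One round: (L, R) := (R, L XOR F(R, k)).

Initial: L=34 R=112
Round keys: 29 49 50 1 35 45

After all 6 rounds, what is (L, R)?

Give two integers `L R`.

Round 1 (k=29): L=112 R=149
Round 2 (k=49): L=149 R=252
Round 3 (k=50): L=252 R=170
Round 4 (k=1): L=170 R=77
Round 5 (k=35): L=77 R=36
Round 6 (k=45): L=36 R=22

Answer: 36 22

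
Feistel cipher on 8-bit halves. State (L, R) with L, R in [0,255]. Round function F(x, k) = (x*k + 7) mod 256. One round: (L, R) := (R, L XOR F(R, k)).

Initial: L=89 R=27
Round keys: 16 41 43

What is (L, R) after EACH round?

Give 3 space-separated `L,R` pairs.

Round 1 (k=16): L=27 R=238
Round 2 (k=41): L=238 R=62
Round 3 (k=43): L=62 R=159

Answer: 27,238 238,62 62,159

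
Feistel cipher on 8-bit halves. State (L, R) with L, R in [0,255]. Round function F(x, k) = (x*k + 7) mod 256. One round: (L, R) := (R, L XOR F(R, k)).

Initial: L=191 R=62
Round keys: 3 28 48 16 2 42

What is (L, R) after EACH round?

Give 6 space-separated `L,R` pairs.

Answer: 62,126 126,241 241,73 73,102 102,154 154,45

Derivation:
Round 1 (k=3): L=62 R=126
Round 2 (k=28): L=126 R=241
Round 3 (k=48): L=241 R=73
Round 4 (k=16): L=73 R=102
Round 5 (k=2): L=102 R=154
Round 6 (k=42): L=154 R=45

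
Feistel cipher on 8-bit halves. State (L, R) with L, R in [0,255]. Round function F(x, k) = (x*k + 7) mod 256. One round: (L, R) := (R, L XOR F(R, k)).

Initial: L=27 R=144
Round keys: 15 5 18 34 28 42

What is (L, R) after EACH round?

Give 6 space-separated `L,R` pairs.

Round 1 (k=15): L=144 R=108
Round 2 (k=5): L=108 R=179
Round 3 (k=18): L=179 R=241
Round 4 (k=34): L=241 R=186
Round 5 (k=28): L=186 R=174
Round 6 (k=42): L=174 R=41

Answer: 144,108 108,179 179,241 241,186 186,174 174,41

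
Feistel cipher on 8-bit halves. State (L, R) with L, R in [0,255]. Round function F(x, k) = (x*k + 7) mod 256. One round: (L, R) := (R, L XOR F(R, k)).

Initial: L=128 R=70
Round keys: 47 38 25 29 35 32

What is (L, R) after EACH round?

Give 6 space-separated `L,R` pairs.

Round 1 (k=47): L=70 R=97
Round 2 (k=38): L=97 R=43
Round 3 (k=25): L=43 R=91
Round 4 (k=29): L=91 R=125
Round 5 (k=35): L=125 R=69
Round 6 (k=32): L=69 R=218

Answer: 70,97 97,43 43,91 91,125 125,69 69,218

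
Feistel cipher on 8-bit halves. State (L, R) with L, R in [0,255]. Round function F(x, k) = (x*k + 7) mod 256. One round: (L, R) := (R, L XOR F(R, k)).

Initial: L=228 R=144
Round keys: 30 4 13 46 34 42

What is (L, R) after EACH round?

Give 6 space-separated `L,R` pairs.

Round 1 (k=30): L=144 R=3
Round 2 (k=4): L=3 R=131
Round 3 (k=13): L=131 R=173
Round 4 (k=46): L=173 R=158
Round 5 (k=34): L=158 R=174
Round 6 (k=42): L=174 R=13

Answer: 144,3 3,131 131,173 173,158 158,174 174,13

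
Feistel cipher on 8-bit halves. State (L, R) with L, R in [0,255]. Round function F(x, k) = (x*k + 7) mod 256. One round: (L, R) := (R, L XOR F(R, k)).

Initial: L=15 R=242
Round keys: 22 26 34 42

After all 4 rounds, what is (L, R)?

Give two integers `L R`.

Answer: 221 228

Derivation:
Round 1 (k=22): L=242 R=220
Round 2 (k=26): L=220 R=173
Round 3 (k=34): L=173 R=221
Round 4 (k=42): L=221 R=228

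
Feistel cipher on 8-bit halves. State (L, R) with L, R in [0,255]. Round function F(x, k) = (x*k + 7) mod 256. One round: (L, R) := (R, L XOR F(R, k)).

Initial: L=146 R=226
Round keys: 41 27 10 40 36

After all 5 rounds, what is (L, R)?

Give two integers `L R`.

Answer: 117 171

Derivation:
Round 1 (k=41): L=226 R=171
Round 2 (k=27): L=171 R=242
Round 3 (k=10): L=242 R=208
Round 4 (k=40): L=208 R=117
Round 5 (k=36): L=117 R=171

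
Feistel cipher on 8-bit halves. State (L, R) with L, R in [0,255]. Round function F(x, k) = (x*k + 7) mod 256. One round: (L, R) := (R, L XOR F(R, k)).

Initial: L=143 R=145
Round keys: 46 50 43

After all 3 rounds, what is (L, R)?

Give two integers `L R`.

Answer: 138 175

Derivation:
Round 1 (k=46): L=145 R=154
Round 2 (k=50): L=154 R=138
Round 3 (k=43): L=138 R=175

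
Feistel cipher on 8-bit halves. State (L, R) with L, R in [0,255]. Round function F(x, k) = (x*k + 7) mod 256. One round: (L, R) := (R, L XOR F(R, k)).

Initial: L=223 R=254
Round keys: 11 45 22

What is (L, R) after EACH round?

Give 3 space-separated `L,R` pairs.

Answer: 254,46 46,227 227,167

Derivation:
Round 1 (k=11): L=254 R=46
Round 2 (k=45): L=46 R=227
Round 3 (k=22): L=227 R=167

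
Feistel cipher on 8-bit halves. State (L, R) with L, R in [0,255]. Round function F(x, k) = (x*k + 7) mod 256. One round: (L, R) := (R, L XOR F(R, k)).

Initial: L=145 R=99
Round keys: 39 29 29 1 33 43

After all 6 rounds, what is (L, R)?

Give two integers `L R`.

Round 1 (k=39): L=99 R=141
Round 2 (k=29): L=141 R=99
Round 3 (k=29): L=99 R=179
Round 4 (k=1): L=179 R=217
Round 5 (k=33): L=217 R=179
Round 6 (k=43): L=179 R=193

Answer: 179 193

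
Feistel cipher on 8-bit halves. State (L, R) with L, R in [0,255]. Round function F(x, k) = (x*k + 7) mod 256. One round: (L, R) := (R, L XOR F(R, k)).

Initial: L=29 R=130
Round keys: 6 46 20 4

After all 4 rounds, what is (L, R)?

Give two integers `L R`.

Round 1 (k=6): L=130 R=14
Round 2 (k=46): L=14 R=9
Round 3 (k=20): L=9 R=181
Round 4 (k=4): L=181 R=210

Answer: 181 210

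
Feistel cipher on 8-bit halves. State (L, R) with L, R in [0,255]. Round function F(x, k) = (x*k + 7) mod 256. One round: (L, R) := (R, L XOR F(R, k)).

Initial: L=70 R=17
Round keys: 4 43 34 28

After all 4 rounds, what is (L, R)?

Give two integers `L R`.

Round 1 (k=4): L=17 R=13
Round 2 (k=43): L=13 R=39
Round 3 (k=34): L=39 R=56
Round 4 (k=28): L=56 R=0

Answer: 56 0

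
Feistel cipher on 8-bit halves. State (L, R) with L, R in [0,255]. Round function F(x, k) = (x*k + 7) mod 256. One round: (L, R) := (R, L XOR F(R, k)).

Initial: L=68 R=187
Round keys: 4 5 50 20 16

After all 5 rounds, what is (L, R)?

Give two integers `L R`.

Round 1 (k=4): L=187 R=183
Round 2 (k=5): L=183 R=33
Round 3 (k=50): L=33 R=206
Round 4 (k=20): L=206 R=62
Round 5 (k=16): L=62 R=41

Answer: 62 41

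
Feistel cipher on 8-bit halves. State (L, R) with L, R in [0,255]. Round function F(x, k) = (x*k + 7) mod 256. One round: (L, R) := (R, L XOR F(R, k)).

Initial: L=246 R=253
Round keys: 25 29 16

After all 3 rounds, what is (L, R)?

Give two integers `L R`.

Answer: 148 13

Derivation:
Round 1 (k=25): L=253 R=74
Round 2 (k=29): L=74 R=148
Round 3 (k=16): L=148 R=13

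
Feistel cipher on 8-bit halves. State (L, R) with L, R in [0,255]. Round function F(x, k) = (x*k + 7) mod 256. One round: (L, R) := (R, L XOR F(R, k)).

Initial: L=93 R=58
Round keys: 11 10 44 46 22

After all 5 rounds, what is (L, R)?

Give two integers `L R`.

Answer: 172 84

Derivation:
Round 1 (k=11): L=58 R=216
Round 2 (k=10): L=216 R=77
Round 3 (k=44): L=77 R=155
Round 4 (k=46): L=155 R=172
Round 5 (k=22): L=172 R=84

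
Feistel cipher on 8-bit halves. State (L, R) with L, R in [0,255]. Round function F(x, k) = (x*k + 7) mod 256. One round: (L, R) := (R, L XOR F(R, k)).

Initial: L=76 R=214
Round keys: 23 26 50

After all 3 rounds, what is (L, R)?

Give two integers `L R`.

Round 1 (k=23): L=214 R=13
Round 2 (k=26): L=13 R=143
Round 3 (k=50): L=143 R=248

Answer: 143 248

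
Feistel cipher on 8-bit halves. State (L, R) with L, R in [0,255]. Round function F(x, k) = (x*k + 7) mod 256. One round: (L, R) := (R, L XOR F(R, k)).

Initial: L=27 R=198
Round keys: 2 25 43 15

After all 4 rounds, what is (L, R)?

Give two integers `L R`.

Answer: 130 44

Derivation:
Round 1 (k=2): L=198 R=136
Round 2 (k=25): L=136 R=137
Round 3 (k=43): L=137 R=130
Round 4 (k=15): L=130 R=44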